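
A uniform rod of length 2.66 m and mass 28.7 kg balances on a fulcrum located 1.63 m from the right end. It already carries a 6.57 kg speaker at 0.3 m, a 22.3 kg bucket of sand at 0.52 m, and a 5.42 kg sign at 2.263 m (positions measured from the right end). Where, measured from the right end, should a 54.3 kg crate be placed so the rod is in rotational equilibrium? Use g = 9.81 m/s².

x ≈ 2.34 m from the right end

About the fulcrum (at 1.63 m from the right end):
Beam weight: 28.7 × 9.81 = 281.5 N down at 1.33 m → arm 0.3 m, τ = 281.5 × 0.3 = 84.45 N·m clockwise.
Speaker: 6.57 × 9.81 = 64.45 N down at 0.3 m → arm 1.33 m, τ = 64.45 × 1.33 = 85.72 N·m clockwise.
Bucket of sand: 22.3 × 9.81 = 218.8 N down at 0.52 m → arm 1.11 m, τ = 218.8 × 1.11 = 242.9 N·m clockwise.
Sign: 5.42 × 9.81 = 53.17 N down at 2.263 m → arm 0.633 m, τ = 53.17 × 0.633 = 33.66 N·m counterclockwise.
Net moment of existing loads = 379.4 N·m clockwise.
The crate weighs 54.3 × 9.81 = 532.7 N and must supply an equal counterclockwise moment, so its lever arm about the fulcrum is 379.4 / 532.7 = 0.712 m.
That puts it at 1.63 + 0.712 = 2.34 m from the right end.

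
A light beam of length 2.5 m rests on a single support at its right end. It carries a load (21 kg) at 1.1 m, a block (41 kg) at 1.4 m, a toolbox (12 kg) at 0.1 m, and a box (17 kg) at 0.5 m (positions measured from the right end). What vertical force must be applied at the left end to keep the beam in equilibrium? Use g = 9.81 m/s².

Take moments about the right end.
Load: 21 × 9.81 = 206 N down at 1.1 m → arm 1.1 m, τ = 206 × 1.1 = 226.6 N·m counterclockwise.
Block: 41 × 9.81 = 402.2 N down at 1.4 m → arm 1.4 m, τ = 402.2 × 1.4 = 563.1 N·m counterclockwise.
Toolbox: 12 × 9.81 = 117.7 N down at 0.1 m → arm 0.1 m, τ = 117.7 × 0.1 = 11.77 N·m counterclockwise.
Box: 17 × 9.81 = 166.8 N down at 0.5 m → arm 0.5 m, τ = 166.8 × 0.5 = 83.4 N·m counterclockwise.
Net moment of the loads = 884.9 N·m counterclockwise.
The upward force F acts at the left end, arm 2.5 m, giving F × 2.5 clockwise.
Balancing moments: F × 2.5 = 884.9, giving F = 884.9 / 2.5 = 354 N.

F ≈ 354 N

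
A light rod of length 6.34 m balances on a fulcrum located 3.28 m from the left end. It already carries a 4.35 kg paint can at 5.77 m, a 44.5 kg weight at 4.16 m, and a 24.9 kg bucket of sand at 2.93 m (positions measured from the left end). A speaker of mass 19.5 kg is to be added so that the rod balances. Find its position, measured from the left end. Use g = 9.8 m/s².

x ≈ 1.16 m from the left end

Choose the fulcrum (at 3.28 m from the left end) as the axis so the support reaction has zero arm there.
Paint can: 4.35 × 9.8 = 42.63 N down at 5.77 m → arm 2.49 m, τ = 42.63 × 2.49 = 106.1 N·m clockwise.
Weight: 44.5 × 9.8 = 436.1 N down at 4.16 m → arm 0.88 m, τ = 436.1 × 0.88 = 383.8 N·m clockwise.
Bucket of sand: 24.9 × 9.8 = 244 N down at 2.93 m → arm 0.35 m, τ = 244 × 0.35 = 85.4 N·m counterclockwise.
Net moment of existing loads = 404.5 N·m clockwise.
The speaker weighs 19.5 × 9.8 = 191.1 N and must supply an equal counterclockwise moment, so its lever arm about the fulcrum is 404.5 / 191.1 = 2.12 m.
That puts it at 3.28 − 2.12 = 1.16 m from the left end.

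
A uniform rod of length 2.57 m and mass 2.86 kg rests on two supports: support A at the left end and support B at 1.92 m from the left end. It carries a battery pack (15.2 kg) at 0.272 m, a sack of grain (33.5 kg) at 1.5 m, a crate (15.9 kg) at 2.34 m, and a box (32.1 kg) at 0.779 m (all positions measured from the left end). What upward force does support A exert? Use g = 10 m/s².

R_A ≈ 369 N

Choose support B as the axis so its reaction then has zero moment arm.
Beam weight: 2.86 × 10 = 28.6 N down at 1.285 m → arm 0.635 m, τ = 28.6 × 0.635 = 18.16 N·m counterclockwise.
Battery pack: 15.2 × 10 = 152 N down at 0.272 m → arm 1.648 m, τ = 152 × 1.648 = 250.5 N·m counterclockwise.
Sack of grain: 33.5 × 10 = 335 N down at 1.5 m → arm 0.42 m, τ = 335 × 0.42 = 140.7 N·m counterclockwise.
Crate: 15.9 × 10 = 159 N down at 2.34 m → arm 0.42 m, τ = 159 × 0.42 = 66.78 N·m clockwise.
Box: 32.1 × 10 = 321 N down at 0.779 m → arm 1.141 m, τ = 321 × 1.141 = 366.3 N·m counterclockwise.
Net load moment about support B = 708.9 N·m counterclockwise.
Reaction R at support A is upward at 0 m, arm 1.92 m → moment R × 1.92 clockwise.
Balancing moments: R × 1.92 = 708.9, giving R = 369 N.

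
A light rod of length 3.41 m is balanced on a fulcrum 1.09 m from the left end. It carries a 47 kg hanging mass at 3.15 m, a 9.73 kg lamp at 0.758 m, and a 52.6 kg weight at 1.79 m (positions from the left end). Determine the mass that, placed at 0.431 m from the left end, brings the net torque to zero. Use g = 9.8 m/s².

m ≈ 198 kg

Sum moments about the fulcrum (at 1.09 m from the left end) (the support reaction has zero arm there).
Hanging mass: 47 × 9.8 = 460.6 N down at 3.15 m → arm 2.06 m, τ = 460.6 × 2.06 = 948.8 N·m clockwise.
Lamp: 9.73 × 9.8 = 95.35 N down at 0.758 m → arm 0.332 m, τ = 95.35 × 0.332 = 31.66 N·m counterclockwise.
Weight: 52.6 × 9.8 = 515.5 N down at 1.79 m → arm 0.7 m, τ = 515.5 × 0.7 = 360.8 N·m clockwise.
Net moment of known loads = 1278 N·m clockwise.
An unknown mass m at 0.431 m has arm 0.659 m; its moment is m·g·0.659 counterclockwise.
Στ = 0 ⇒ m × 9.8 × 0.659 = 1278 ⇒ m = 1278 / (9.8 × 0.659) = 198 kg.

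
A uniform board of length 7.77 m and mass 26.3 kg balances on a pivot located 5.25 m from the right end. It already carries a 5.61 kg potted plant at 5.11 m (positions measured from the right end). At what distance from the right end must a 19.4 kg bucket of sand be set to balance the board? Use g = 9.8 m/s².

x ≈ 7.14 m from the right end

About the pivot (at 5.25 m from the right end):
Beam weight: 26.3 × 9.8 = 257.7 N down at 3.885 m → arm 1.365 m, τ = 257.7 × 1.365 = 351.8 N·m clockwise.
Potted plant: 5.61 × 9.8 = 54.98 N down at 5.11 m → arm 0.14 m, τ = 54.98 × 0.14 = 7.697 N·m clockwise.
Net moment of existing loads = 359.5 N·m clockwise.
The bucket of sand weighs 19.4 × 9.8 = 190.1 N and must supply an equal counterclockwise moment, so its lever arm about the pivot is 359.5 / 190.1 = 1.89 m.
That puts it at 5.25 + 1.89 = 7.14 m from the right end.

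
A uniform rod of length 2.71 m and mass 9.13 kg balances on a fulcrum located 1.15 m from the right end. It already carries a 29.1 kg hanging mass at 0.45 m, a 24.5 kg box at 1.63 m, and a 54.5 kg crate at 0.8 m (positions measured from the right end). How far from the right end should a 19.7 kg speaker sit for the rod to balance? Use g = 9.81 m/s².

Choose the fulcrum (at 1.15 m from the right end) as the axis so the support reaction has zero arm there.
Beam weight: 9.13 × 9.81 = 89.57 N down at 1.355 m → arm 0.205 m, τ = 89.57 × 0.205 = 18.36 N·m counterclockwise.
Hanging mass: 29.1 × 9.81 = 285.5 N down at 0.45 m → arm 0.7 m, τ = 285.5 × 0.7 = 199.8 N·m clockwise.
Box: 24.5 × 9.81 = 240.3 N down at 1.63 m → arm 0.48 m, τ = 240.3 × 0.48 = 115.3 N·m counterclockwise.
Crate: 54.5 × 9.81 = 534.6 N down at 0.8 m → arm 0.35 m, τ = 534.6 × 0.35 = 187.1 N·m clockwise.
Net moment of existing loads = 253.2 N·m clockwise.
The speaker weighs 19.7 × 9.81 = 193.3 N and must supply an equal counterclockwise moment, so its lever arm about the fulcrum is 253.2 / 193.3 = 1.31 m.
That puts it at 1.15 + 1.31 = 2.46 m from the right end.

x ≈ 2.46 m from the right end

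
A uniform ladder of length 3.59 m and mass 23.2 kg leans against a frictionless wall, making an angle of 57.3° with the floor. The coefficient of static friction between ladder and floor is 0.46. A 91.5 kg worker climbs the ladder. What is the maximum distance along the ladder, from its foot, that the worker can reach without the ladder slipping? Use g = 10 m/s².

d ≈ 2.77 m

Take moments about the foot of the ladder.
Ladder weight 23.2×10 = 232 N acts at 1.795 m along the ladder; its horizontal arm is 1.795·cos57.3° = 0.9697 m → τ = 225 N·m clockwise.
Worker weight 91.5×10 = 915 N at distance d → arm d·cos57.3° → τ = 915·d·0.5402 clockwise.
Wall normal N at the top has arm L sinθ = 3.021 m counterclockwise, so Στ = 0 gives N·3.021 = 225 + 494.3·d.
ΣFy = 0 ⇒ N_floor = 1147 N, so the maximum friction is μ_s·N_floor = 0.46×1147 = 527.6 N. ΣFx = 0 ⇒ N_wall = f, so at the slipping point N = 527.6 N.
Substituting: 527.6×3.021 = 225 + 494.3·d ⇒ d = (1594 − 225) / 494.3 = 2.77 m.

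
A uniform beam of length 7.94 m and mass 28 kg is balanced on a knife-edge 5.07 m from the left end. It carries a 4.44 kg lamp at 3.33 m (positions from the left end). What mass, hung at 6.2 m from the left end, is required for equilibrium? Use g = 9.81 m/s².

Taking torques about the knife-edge (at 5.07 m from the left end):
Beam weight: 28 × 9.81 = 274.7 N down at 3.97 m → arm 1.1 m, τ = 274.7 × 1.1 = 302.2 N·m counterclockwise.
Lamp: 4.44 × 9.81 = 43.56 N down at 3.33 m → arm 1.74 m, τ = 43.56 × 1.74 = 75.79 N·m counterclockwise.
Net moment of known loads = 378 N·m counterclockwise.
An unknown mass m at 6.2 m has arm 1.13 m; its moment is m·g·1.13 clockwise.
Στ = 0 ⇒ m × 9.81 × 1.13 = 378 ⇒ m = 378 / (9.81 × 1.13) = 34.1 kg.

m ≈ 34.1 kg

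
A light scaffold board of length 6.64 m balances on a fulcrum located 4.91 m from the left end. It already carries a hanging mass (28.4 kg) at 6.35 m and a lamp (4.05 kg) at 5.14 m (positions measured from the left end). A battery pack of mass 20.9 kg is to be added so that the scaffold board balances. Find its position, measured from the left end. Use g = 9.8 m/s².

About the fulcrum (at 4.91 m from the left end):
Hanging mass: 28.4 × 9.8 = 278.3 N down at 6.35 m → arm 1.44 m, τ = 278.3 × 1.44 = 400.8 N·m clockwise.
Lamp: 4.05 × 9.8 = 39.69 N down at 5.14 m → arm 0.23 m, τ = 39.69 × 0.23 = 9.129 N·m clockwise.
Net moment of existing loads = 409.9 N·m clockwise.
The battery pack weighs 20.9 × 9.8 = 204.8 N and must supply an equal counterclockwise moment, so its lever arm about the fulcrum is 409.9 / 204.8 = 2 m.
That puts it at 4.91 − 2 = 2.91 m from the left end.

x ≈ 2.91 m from the left end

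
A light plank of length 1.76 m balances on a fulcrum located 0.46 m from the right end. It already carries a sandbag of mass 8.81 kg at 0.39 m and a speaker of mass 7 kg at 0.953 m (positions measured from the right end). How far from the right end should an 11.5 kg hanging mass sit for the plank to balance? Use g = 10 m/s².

Sum moments about the fulcrum (at 0.46 m from the right end) (the support reaction has zero arm there).
Sandbag: 8.81 × 10 = 88.1 N down at 0.39 m → arm 0.07 m, τ = 88.1 × 0.07 = 6.167 N·m clockwise.
Speaker: 7 × 10 = 70 N down at 0.953 m → arm 0.493 m, τ = 70 × 0.493 = 34.51 N·m counterclockwise.
Net moment of existing loads = 28.34 N·m counterclockwise.
The hanging mass weighs 11.5 × 10 = 115 N and must supply an equal clockwise moment, so its lever arm about the fulcrum is 28.34 / 115 = 0.246 m.
That puts it at 0.46 − 0.246 = 0.214 m from the right end.

x ≈ 0.214 m from the right end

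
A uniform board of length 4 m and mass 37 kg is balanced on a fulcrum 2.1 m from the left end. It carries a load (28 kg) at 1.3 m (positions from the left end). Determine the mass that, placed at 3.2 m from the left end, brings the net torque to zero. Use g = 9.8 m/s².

m ≈ 23.7 kg

Choose the fulcrum (at 2.1 m from the left end) as the axis so the support reaction has zero arm there.
Beam weight: 37 × 9.8 = 362.6 N down at 2 m → arm 0.1 m, τ = 362.6 × 0.1 = 36.26 N·m counterclockwise.
Load: 28 × 9.8 = 274.4 N down at 1.3 m → arm 0.8 m, τ = 274.4 × 0.8 = 219.5 N·m counterclockwise.
Net moment of known loads = 255.8 N·m counterclockwise.
An unknown mass m at 3.2 m has arm 1.1 m; its moment is m·g·1.1 clockwise.
Balancing moments: m × 9.8 × 1.1 = 255.8, giving m = 255.8 / (9.8 × 1.1) = 23.7 kg.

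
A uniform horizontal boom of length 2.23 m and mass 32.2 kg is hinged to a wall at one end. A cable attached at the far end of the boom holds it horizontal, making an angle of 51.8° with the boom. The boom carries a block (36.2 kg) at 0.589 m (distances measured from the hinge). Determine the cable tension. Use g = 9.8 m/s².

About the hinge:
Beam weight: 32.2 × 9.8 = 315.6 N down at 1.115 m → arm 1.115 m, τ = 315.6 × 1.115 = 351.9 N·m clockwise.
Block: 36.2 × 9.8 = 354.8 N down at 0.589 m → arm 0.589 m, τ = 354.8 × 0.589 = 209 N·m clockwise.
Total clockwise load moment = 560.9 N·m.
The cable tension T acts at 2.23 m; only its component perpendicular to the boom, T sinθ, produces torque. sin 51.8° = 0.7859.
Στ = 0 ⇒ T × 2.23 × 0.7859 = 560.9 ⇒ T = 560.9 / 1.753 = 320 N.

T ≈ 320 N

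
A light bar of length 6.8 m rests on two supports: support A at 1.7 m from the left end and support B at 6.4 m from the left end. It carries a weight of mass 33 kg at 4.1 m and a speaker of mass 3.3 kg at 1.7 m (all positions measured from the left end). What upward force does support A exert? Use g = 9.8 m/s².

Choose support B as the axis so its reaction then has zero moment arm.
Weight: 33 × 9.8 = 323.4 N down at 4.1 m → arm 2.3 m, τ = 323.4 × 2.3 = 743.8 N·m counterclockwise.
Speaker: 3.3 × 9.8 = 32.34 N down at 1.7 m → arm 4.7 m, τ = 32.34 × 4.7 = 152 N·m counterclockwise.
Net load moment about support B = 895.8 N·m counterclockwise.
Reaction R at support A is upward at 1.7 m, arm 4.7 m → moment R × 4.7 clockwise.
Setting net torque to zero: R × 4.7 = 895.8 → R = 191 N.

R_A ≈ 191 N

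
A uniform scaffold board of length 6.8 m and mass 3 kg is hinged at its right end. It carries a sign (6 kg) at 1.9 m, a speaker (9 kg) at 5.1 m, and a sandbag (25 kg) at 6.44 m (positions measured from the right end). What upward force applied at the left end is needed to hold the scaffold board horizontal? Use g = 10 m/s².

F ≈ 336 N

About the right end:
Beam weight: 3 × 10 = 30 N down at 3.4 m → arm 3.4 m, τ = 30 × 3.4 = 102 N·m counterclockwise.
Sign: 6 × 10 = 60 N down at 1.9 m → arm 1.9 m, τ = 60 × 1.9 = 114 N·m counterclockwise.
Speaker: 9 × 10 = 90 N down at 5.1 m → arm 5.1 m, τ = 90 × 5.1 = 459 N·m counterclockwise.
Sandbag: 25 × 10 = 250 N down at 6.44 m → arm 6.44 m, τ = 250 × 6.44 = 1610 N·m counterclockwise.
Net moment of the loads = 2285 N·m counterclockwise.
The upward force F acts at the left end, arm 6.8 m, giving F × 6.8 clockwise.
Στ = 0 ⇒ F × 6.8 = 2285 ⇒ F = 2285 / 6.8 = 336 N.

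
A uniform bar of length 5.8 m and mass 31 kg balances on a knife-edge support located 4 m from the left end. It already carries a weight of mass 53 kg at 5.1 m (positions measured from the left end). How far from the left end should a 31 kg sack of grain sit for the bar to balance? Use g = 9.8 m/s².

Taking torques about the knife-edge support (at 4 m from the left end):
Beam weight: 31 × 9.8 = 303.8 N down at 2.9 m → arm 1.1 m, τ = 303.8 × 1.1 = 334.2 N·m counterclockwise.
Weight: 53 × 9.8 = 519.4 N down at 5.1 m → arm 1.1 m, τ = 519.4 × 1.1 = 571.3 N·m clockwise.
Net moment of existing loads = 237.1 N·m clockwise.
The sack of grain weighs 31 × 9.8 = 303.8 N and must supply an equal counterclockwise moment, so its lever arm about the knife-edge support is 237.1 / 303.8 = 0.78 m.
That puts it at 4 − 0.78 = 3.22 m from the left end.

x ≈ 3.22 m from the left end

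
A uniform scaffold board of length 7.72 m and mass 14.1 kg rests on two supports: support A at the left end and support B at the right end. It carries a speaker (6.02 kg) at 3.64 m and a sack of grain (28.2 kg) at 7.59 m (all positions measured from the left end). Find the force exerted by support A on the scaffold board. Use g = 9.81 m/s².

R_A ≈ 105 N

Take moments about support B.
Beam weight: 14.1 × 9.81 = 138.3 N down at 3.86 m → arm 3.86 m, τ = 138.3 × 3.86 = 533.8 N·m counterclockwise.
Speaker: 6.02 × 9.81 = 59.06 N down at 3.64 m → arm 4.08 m, τ = 59.06 × 4.08 = 241 N·m counterclockwise.
Sack of grain: 28.2 × 9.81 = 276.6 N down at 7.59 m → arm 0.13 m, τ = 276.6 × 0.13 = 35.96 N·m counterclockwise.
Net load moment about support B = 810.8 N·m counterclockwise.
Reaction R at support A is upward at 0 m, arm 7.72 m → moment R × 7.72 clockwise.
Balancing moments: R × 7.72 = 810.8, giving R = 105 N.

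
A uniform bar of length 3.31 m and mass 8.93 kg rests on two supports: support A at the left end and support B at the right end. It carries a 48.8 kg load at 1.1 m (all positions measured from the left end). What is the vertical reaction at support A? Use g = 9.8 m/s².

R_A ≈ 363 N

Taking torques about support B:
Beam weight: 8.93 × 9.8 = 87.51 N down at 1.655 m → arm 1.655 m, τ = 87.51 × 1.655 = 144.8 N·m counterclockwise.
Load: 48.8 × 9.8 = 478.2 N down at 1.1 m → arm 2.21 m, τ = 478.2 × 2.21 = 1057 N·m counterclockwise.
Net load moment about support B = 1202 N·m counterclockwise.
Reaction R at support A is upward at 0 m, arm 3.31 m → moment R × 3.31 clockwise.
For rotational equilibrium, R × 3.31 = 1202, so R = 363 N.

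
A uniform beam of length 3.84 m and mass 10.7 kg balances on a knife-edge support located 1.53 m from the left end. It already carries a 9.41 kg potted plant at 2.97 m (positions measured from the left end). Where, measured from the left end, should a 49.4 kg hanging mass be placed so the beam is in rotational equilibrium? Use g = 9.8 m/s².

Sum moments about the knife-edge support (at 1.53 m from the left end) (the support reaction has zero arm there).
Beam weight: 10.7 × 9.8 = 104.9 N down at 1.92 m → arm 0.39 m, τ = 104.9 × 0.39 = 40.91 N·m clockwise.
Potted plant: 9.41 × 9.8 = 92.22 N down at 2.97 m → arm 1.44 m, τ = 92.22 × 1.44 = 132.8 N·m clockwise.
Net moment of existing loads = 173.7 N·m clockwise.
The hanging mass weighs 49.4 × 9.8 = 484.1 N and must supply an equal counterclockwise moment, so its lever arm about the knife-edge support is 173.7 / 484.1 = 0.359 m.
That puts it at 1.53 − 0.359 = 1.17 m from the left end.

x ≈ 1.17 m from the left end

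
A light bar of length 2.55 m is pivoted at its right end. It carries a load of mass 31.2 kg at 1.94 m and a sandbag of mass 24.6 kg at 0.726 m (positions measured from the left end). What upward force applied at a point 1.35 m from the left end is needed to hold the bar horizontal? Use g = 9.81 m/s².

F ≈ 522 N

Sum moments about the right end (the unknown pivot reaction has zero arm there).
Load: 31.2 × 9.81 = 306.1 N down at 1.94 m → arm 0.61 m, τ = 306.1 × 0.61 = 186.7 N·m counterclockwise.
Sandbag: 24.6 × 9.81 = 241.3 N down at 0.726 m → arm 1.824 m, τ = 241.3 × 1.824 = 440.1 N·m counterclockwise.
Net moment of the loads = 626.8 N·m counterclockwise.
The upward force F acts at a point 1.35 m from the left end, arm 1.2 m, giving F × 1.2 clockwise.
Balancing moments: F × 1.2 = 626.8, giving F = 626.8 / 1.2 = 522 N.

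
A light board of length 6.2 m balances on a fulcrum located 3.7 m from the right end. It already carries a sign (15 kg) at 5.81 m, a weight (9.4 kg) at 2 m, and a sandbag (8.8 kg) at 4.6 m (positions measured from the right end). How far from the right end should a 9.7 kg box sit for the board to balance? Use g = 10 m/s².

x ≈ 1.27 m from the right end

Choose the fulcrum (at 3.7 m from the right end) as the axis so the support reaction has zero arm there.
Sign: 15 × 10 = 150 N down at 5.81 m → arm 2.11 m, τ = 150 × 2.11 = 316.5 N·m counterclockwise.
Weight: 9.4 × 10 = 94 N down at 2 m → arm 1.7 m, τ = 94 × 1.7 = 159.8 N·m clockwise.
Sandbag: 8.8 × 10 = 88 N down at 4.6 m → arm 0.9 m, τ = 88 × 0.9 = 79.2 N·m counterclockwise.
Net moment of existing loads = 235.9 N·m counterclockwise.
The box weighs 9.7 × 10 = 97 N and must supply an equal clockwise moment, so its lever arm about the fulcrum is 235.9 / 97 = 2.43 m.
That puts it at 3.7 − 2.43 = 1.27 m from the right end.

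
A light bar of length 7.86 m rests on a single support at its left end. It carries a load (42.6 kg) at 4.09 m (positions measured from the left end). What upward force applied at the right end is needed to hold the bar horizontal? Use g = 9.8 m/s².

F ≈ 217 N

Choose the left end as the axis so the unknown pivot reaction has zero arm there.
Load: 42.6 × 9.8 = 417.5 N down at 4.09 m → arm 4.09 m, τ = 417.5 × 4.09 = 1708 N·m clockwise.
Net moment of the loads = 1708 N·m clockwise.
The upward force F acts at the right end, arm 7.86 m, giving F × 7.86 counterclockwise.
For rotational equilibrium, F × 7.86 = 1708, so F = 1708 / 7.86 = 217 N.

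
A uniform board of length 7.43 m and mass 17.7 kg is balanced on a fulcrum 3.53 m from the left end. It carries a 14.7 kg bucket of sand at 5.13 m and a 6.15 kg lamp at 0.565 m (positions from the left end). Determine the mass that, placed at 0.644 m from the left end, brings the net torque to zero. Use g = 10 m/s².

About the fulcrum (at 3.53 m from the left end):
Beam weight: 17.7 × 10 = 177 N down at 3.715 m → arm 0.185 m, τ = 177 × 0.185 = 32.74 N·m clockwise.
Bucket of sand: 14.7 × 10 = 147 N down at 5.13 m → arm 1.6 m, τ = 147 × 1.6 = 235.2 N·m clockwise.
Lamp: 6.15 × 10 = 61.5 N down at 0.565 m → arm 2.965 m, τ = 61.5 × 2.965 = 182.3 N·m counterclockwise.
Net moment of known loads = 85.64 N·m clockwise.
An unknown mass m at 0.644 m has arm 2.886 m; its moment is m·g·2.886 counterclockwise.
For rotational equilibrium, m × 10 × 2.886 = 85.64, so m = 85.64 / (10 × 2.886) = 2.97 kg.

m ≈ 2.97 kg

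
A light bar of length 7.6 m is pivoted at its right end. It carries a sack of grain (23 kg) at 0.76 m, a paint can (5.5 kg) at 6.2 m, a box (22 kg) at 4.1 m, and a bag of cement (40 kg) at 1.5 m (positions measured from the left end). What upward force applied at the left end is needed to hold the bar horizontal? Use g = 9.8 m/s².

F ≈ 627 N

About the right end:
Sack of grain: 23 × 9.8 = 225.4 N down at 0.76 m → arm 6.84 m, τ = 225.4 × 6.84 = 1542 N·m counterclockwise.
Paint can: 5.5 × 9.8 = 53.9 N down at 6.2 m → arm 1.4 m, τ = 53.9 × 1.4 = 75.46 N·m counterclockwise.
Box: 22 × 9.8 = 215.6 N down at 4.1 m → arm 3.5 m, τ = 215.6 × 3.5 = 754.6 N·m counterclockwise.
Bag of cement: 40 × 9.8 = 392 N down at 1.5 m → arm 6.1 m, τ = 392 × 6.1 = 2391 N·m counterclockwise.
Net moment of the loads = 4763 N·m counterclockwise.
The upward force F acts at the left end, arm 7.6 m, giving F × 7.6 clockwise.
Balancing moments: F × 7.6 = 4763, giving F = 4763 / 7.6 = 627 N.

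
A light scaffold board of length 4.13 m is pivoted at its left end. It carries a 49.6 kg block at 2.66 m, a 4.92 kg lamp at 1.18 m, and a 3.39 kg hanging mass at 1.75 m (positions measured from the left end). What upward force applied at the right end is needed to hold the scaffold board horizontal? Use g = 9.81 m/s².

Take moments about the left end.
Block: 49.6 × 9.81 = 486.6 N down at 2.66 m → arm 2.66 m, τ = 486.6 × 2.66 = 1294 N·m clockwise.
Lamp: 4.92 × 9.81 = 48.27 N down at 1.18 m → arm 1.18 m, τ = 48.27 × 1.18 = 56.96 N·m clockwise.
Hanging mass: 3.39 × 9.81 = 33.26 N down at 1.75 m → arm 1.75 m, τ = 33.26 × 1.75 = 58.2 N·m clockwise.
Net moment of the loads = 1409 N·m clockwise.
The upward force F acts at the right end, arm 4.13 m, giving F × 4.13 counterclockwise.
Στ = 0 ⇒ F × 4.13 = 1409 ⇒ F = 1409 / 4.13 = 341 N.

F ≈ 341 N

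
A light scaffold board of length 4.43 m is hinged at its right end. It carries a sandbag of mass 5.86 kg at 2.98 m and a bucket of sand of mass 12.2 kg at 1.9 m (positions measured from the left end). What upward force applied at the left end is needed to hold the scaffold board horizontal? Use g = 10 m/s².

F ≈ 88.9 N

Take moments about the right end.
Sandbag: 5.86 × 10 = 58.6 N down at 2.98 m → arm 1.45 m, τ = 58.6 × 1.45 = 84.97 N·m counterclockwise.
Bucket of sand: 12.2 × 10 = 122 N down at 1.9 m → arm 2.53 m, τ = 122 × 2.53 = 308.7 N·m counterclockwise.
Net moment of the loads = 393.7 N·m counterclockwise.
The upward force F acts at the left end, arm 4.43 m, giving F × 4.43 clockwise.
For rotational equilibrium, F × 4.43 = 393.7, so F = 393.7 / 4.43 = 88.9 N.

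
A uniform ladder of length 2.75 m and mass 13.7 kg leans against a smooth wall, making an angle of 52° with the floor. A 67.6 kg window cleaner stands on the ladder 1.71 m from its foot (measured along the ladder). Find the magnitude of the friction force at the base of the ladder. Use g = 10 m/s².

Choose the foot of the ladder as the axis so the floor normal and friction both act there and drop out.
Ladder weight 13.7×10 = 137 N acts at 1.375 m along the ladder; its horizontal arm is 1.375·cos52° = 0.8465 m → τ = 116 N·m clockwise.
Window cleaner: 67.6×10 = 676 N at 1.71 m → arm 1.053 m → τ = 711.8 N·m clockwise.
Wall normal N acts horizontally at the top; its moment arm is the height L sinθ = 2.75·sin52° = 2.167 m, counterclockwise.
Balancing moments: N × 2.167 = 827.8, giving N = 382 N.
ΣFx = 0: friction at the foot balances the wall's push, so f = N_wall = 382 N.

f ≈ 382 N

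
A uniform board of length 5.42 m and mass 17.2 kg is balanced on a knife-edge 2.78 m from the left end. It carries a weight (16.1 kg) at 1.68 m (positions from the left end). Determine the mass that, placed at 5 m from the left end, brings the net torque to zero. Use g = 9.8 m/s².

About the knife-edge (at 2.78 m from the left end):
Beam weight: 17.2 × 9.8 = 168.6 N down at 2.71 m → arm 0.07 m, τ = 168.6 × 0.07 = 11.8 N·m counterclockwise.
Weight: 16.1 × 9.8 = 157.8 N down at 1.68 m → arm 1.1 m, τ = 157.8 × 1.1 = 173.6 N·m counterclockwise.
Net moment of known loads = 185.4 N·m counterclockwise.
An unknown mass m at 5 m has arm 2.22 m; its moment is m·g·2.22 clockwise.
Setting net torque to zero: m × 9.8 × 2.22 = 185.4 → m = 185.4 / (9.8 × 2.22) = 8.52 kg.

m ≈ 8.52 kg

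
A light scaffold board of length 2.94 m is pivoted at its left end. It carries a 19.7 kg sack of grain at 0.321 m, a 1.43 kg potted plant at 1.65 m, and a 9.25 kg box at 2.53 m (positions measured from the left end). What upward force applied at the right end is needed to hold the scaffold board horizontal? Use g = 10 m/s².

Taking torques about the left end:
Sack of grain: 19.7 × 10 = 197 N down at 0.321 m → arm 0.321 m, τ = 197 × 0.321 = 63.24 N·m clockwise.
Potted plant: 1.43 × 10 = 14.3 N down at 1.65 m → arm 1.65 m, τ = 14.3 × 1.65 = 23.59 N·m clockwise.
Box: 9.25 × 10 = 92.5 N down at 2.53 m → arm 2.53 m, τ = 92.5 × 2.53 = 234 N·m clockwise.
Net moment of the loads = 320.8 N·m clockwise.
The upward force F acts at the right end, arm 2.94 m, giving F × 2.94 counterclockwise.
Στ = 0 ⇒ F × 2.94 = 320.8 ⇒ F = 320.8 / 2.94 = 109 N.

F ≈ 109 N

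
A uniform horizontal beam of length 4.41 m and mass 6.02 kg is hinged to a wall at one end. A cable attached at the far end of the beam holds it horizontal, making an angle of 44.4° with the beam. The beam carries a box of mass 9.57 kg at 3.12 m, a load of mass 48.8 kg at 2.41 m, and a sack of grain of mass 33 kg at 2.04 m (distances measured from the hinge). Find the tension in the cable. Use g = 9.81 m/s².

About the hinge:
Beam weight: 6.02 × 9.81 = 59.06 N down at 2.205 m → arm 2.205 m, τ = 59.06 × 2.205 = 130.2 N·m clockwise.
Box: 9.57 × 9.81 = 93.88 N down at 3.12 m → arm 3.12 m, τ = 93.88 × 3.12 = 292.9 N·m clockwise.
Load: 48.8 × 9.81 = 478.7 N down at 2.41 m → arm 2.41 m, τ = 478.7 × 2.41 = 1154 N·m clockwise.
Sack of grain: 33 × 9.81 = 323.7 N down at 2.04 m → arm 2.04 m, τ = 323.7 × 2.04 = 660.3 N·m clockwise.
Total clockwise load moment = 2237 N·m.
The cable tension T acts at 4.41 m; only its component perpendicular to the beam, T sinθ, produces torque. sin 44.4° = 0.6997.
Setting net torque to zero: T × 4.41 × 0.6997 = 2237 → T = 2237 / 3.086 = 725 N.

T ≈ 725 N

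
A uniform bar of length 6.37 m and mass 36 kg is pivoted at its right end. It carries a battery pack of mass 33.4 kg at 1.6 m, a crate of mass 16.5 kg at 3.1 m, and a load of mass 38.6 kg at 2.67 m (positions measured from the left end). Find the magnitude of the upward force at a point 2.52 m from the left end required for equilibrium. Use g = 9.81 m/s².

Take moments about the right end.
Beam weight: 36 × 9.81 = 353.2 N down at 3.185 m → arm 3.185 m, τ = 353.2 × 3.185 = 1125 N·m counterclockwise.
Battery pack: 33.4 × 9.81 = 327.7 N down at 1.6 m → arm 4.77 m, τ = 327.7 × 4.77 = 1563 N·m counterclockwise.
Crate: 16.5 × 9.81 = 161.9 N down at 3.1 m → arm 3.27 m, τ = 161.9 × 3.27 = 529.4 N·m counterclockwise.
Load: 38.6 × 9.81 = 378.7 N down at 2.67 m → arm 3.7 m, τ = 378.7 × 3.7 = 1401 N·m counterclockwise.
Net moment of the loads = 4618 N·m counterclockwise.
The upward force F acts at a point 2.52 m from the left end, arm 3.85 m, giving F × 3.85 clockwise.
Balancing moments: F × 3.85 = 4618, giving F = 4618 / 3.85 = 1200 N.

F ≈ 1200 N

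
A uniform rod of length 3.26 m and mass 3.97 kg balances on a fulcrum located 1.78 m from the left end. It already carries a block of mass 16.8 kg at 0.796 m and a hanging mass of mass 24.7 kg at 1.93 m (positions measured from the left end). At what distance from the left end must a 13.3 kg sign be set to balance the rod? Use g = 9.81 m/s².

Sum moments about the fulcrum (at 1.78 m from the left end) (the support reaction has zero arm there).
Beam weight: 3.97 × 9.81 = 38.95 N down at 1.63 m → arm 0.15 m, τ = 38.95 × 0.15 = 5.843 N·m counterclockwise.
Block: 16.8 × 9.81 = 164.8 N down at 0.796 m → arm 0.984 m, τ = 164.8 × 0.984 = 162.2 N·m counterclockwise.
Hanging mass: 24.7 × 9.81 = 242.3 N down at 1.93 m → arm 0.15 m, τ = 242.3 × 0.15 = 36.34 N·m clockwise.
Net moment of existing loads = 131.7 N·m counterclockwise.
The sign weighs 13.3 × 9.81 = 130.5 N and must supply an equal clockwise moment, so its lever arm about the fulcrum is 131.7 / 130.5 = 1.01 m.
That puts it at 1.78 + 1.01 = 2.79 m from the left end.

x ≈ 2.79 m from the left end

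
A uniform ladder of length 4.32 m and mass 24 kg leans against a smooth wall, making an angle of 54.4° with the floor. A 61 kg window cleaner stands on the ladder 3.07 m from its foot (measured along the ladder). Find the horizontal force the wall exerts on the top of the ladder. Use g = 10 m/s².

Take moments about the foot of the ladder.
Ladder weight 24×10 = 240 N acts at 2.16 m along the ladder; its horizontal arm is 2.16·cos54.4° = 1.257 m → τ = 301.7 N·m clockwise.
Window cleaner: 61×10 = 610 N at 3.07 m → arm 1.787 m → τ = 1090 N·m clockwise.
Wall normal N acts horizontally at the top; its moment arm is the height L sinθ = 4.32·sin54.4° = 3.513 m, counterclockwise.
For rotational equilibrium, N × 3.513 = 1392, so N = 396 N.

N_wall ≈ 396 N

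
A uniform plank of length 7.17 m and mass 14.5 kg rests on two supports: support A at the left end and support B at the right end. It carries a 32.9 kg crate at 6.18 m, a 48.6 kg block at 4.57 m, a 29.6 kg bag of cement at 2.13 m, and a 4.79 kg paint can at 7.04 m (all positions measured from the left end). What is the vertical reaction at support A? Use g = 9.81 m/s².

Take moments about support B.
Beam weight: 14.5 × 9.81 = 142.2 N down at 3.585 m → arm 3.585 m, τ = 142.2 × 3.585 = 509.8 N·m counterclockwise.
Crate: 32.9 × 9.81 = 322.7 N down at 6.18 m → arm 0.99 m, τ = 322.7 × 0.99 = 319.5 N·m counterclockwise.
Block: 48.6 × 9.81 = 476.8 N down at 4.57 m → arm 2.6 m, τ = 476.8 × 2.6 = 1240 N·m counterclockwise.
Bag of cement: 29.6 × 9.81 = 290.4 N down at 2.13 m → arm 5.04 m, τ = 290.4 × 5.04 = 1464 N·m counterclockwise.
Paint can: 4.79 × 9.81 = 46.99 N down at 7.04 m → arm 0.13 m, τ = 46.99 × 0.13 = 6.109 N·m counterclockwise.
Net load moment about support B = 3539 N·m counterclockwise.
Reaction R at support A is upward at 0 m, arm 7.17 m → moment R × 7.17 clockwise.
For rotational equilibrium, R × 7.17 = 3539, so R = 494 N.

R_A ≈ 494 N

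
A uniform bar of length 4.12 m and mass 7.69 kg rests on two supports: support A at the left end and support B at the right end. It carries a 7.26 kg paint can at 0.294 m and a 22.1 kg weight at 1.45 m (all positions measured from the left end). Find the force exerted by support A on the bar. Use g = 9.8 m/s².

Sum moments about support B (its reaction then has zero moment arm).
Beam weight: 7.69 × 9.8 = 75.36 N down at 2.06 m → arm 2.06 m, τ = 75.36 × 2.06 = 155.2 N·m counterclockwise.
Paint can: 7.26 × 9.8 = 71.15 N down at 0.294 m → arm 3.826 m, τ = 71.15 × 3.826 = 272.2 N·m counterclockwise.
Weight: 22.1 × 9.8 = 216.6 N down at 1.45 m → arm 2.67 m, τ = 216.6 × 2.67 = 578.3 N·m counterclockwise.
Net load moment about support B = 1006 N·m counterclockwise.
Reaction R at support A is upward at 0 m, arm 4.12 m → moment R × 4.12 clockwise.
Balancing moments: R × 4.12 = 1006, giving R = 244 N.

R_A ≈ 244 N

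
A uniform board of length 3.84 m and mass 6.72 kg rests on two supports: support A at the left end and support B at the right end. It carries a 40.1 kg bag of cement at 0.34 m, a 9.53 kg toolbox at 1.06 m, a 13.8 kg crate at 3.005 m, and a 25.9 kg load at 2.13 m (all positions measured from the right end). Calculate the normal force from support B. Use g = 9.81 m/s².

Take moments about support A.
Beam weight: 6.72 × 9.81 = 65.92 N down at 1.92 m → arm 1.92 m, τ = 65.92 × 1.92 = 126.6 N·m clockwise.
Bag of cement: 40.1 × 9.81 = 393.4 N down at 0.34 m → arm 3.5 m, τ = 393.4 × 3.5 = 1377 N·m clockwise.
Toolbox: 9.53 × 9.81 = 93.49 N down at 1.06 m → arm 2.78 m, τ = 93.49 × 2.78 = 259.9 N·m clockwise.
Crate: 13.8 × 9.81 = 135.4 N down at 3.005 m → arm 0.835 m, τ = 135.4 × 0.835 = 113.1 N·m clockwise.
Load: 25.9 × 9.81 = 254.1 N down at 2.13 m → arm 1.71 m, τ = 254.1 × 1.71 = 434.5 N·m clockwise.
Net load moment about support A = 2311 N·m clockwise.
Reaction R at support B is upward at 0 m, arm 3.84 m → moment R × 3.84 counterclockwise.
Setting net torque to zero: R × 3.84 = 2311 → R = 602 N.

R_B ≈ 602 N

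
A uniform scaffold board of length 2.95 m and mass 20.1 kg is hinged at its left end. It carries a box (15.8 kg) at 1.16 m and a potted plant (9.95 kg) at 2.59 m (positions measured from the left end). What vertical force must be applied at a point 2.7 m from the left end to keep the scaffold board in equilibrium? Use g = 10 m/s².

F ≈ 273 N

About the left end:
Beam weight: 20.1 × 10 = 201 N down at 1.475 m → arm 1.475 m, τ = 201 × 1.475 = 296.5 N·m clockwise.
Box: 15.8 × 10 = 158 N down at 1.16 m → arm 1.16 m, τ = 158 × 1.16 = 183.3 N·m clockwise.
Potted plant: 9.95 × 10 = 99.5 N down at 2.59 m → arm 2.59 m, τ = 99.5 × 2.59 = 257.7 N·m clockwise.
Net moment of the loads = 737.5 N·m clockwise.
The upward force F acts at a point 2.7 m from the left end, arm 2.7 m, giving F × 2.7 counterclockwise.
For rotational equilibrium, F × 2.7 = 737.5, so F = 737.5 / 2.7 = 273 N.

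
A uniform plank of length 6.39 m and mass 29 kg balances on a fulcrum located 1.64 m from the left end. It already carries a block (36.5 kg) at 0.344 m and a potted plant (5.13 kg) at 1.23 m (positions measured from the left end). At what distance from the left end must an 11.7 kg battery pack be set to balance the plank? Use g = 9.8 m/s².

Take moments about the fulcrum (at 1.64 m from the left end).
Beam weight: 29 × 9.8 = 284.2 N down at 3.195 m → arm 1.555 m, τ = 284.2 × 1.555 = 441.9 N·m clockwise.
Block: 36.5 × 9.8 = 357.7 N down at 0.344 m → arm 1.296 m, τ = 357.7 × 1.296 = 463.6 N·m counterclockwise.
Potted plant: 5.13 × 9.8 = 50.27 N down at 1.23 m → arm 0.41 m, τ = 50.27 × 0.41 = 20.61 N·m counterclockwise.
Net moment of existing loads = 42.31 N·m counterclockwise.
The battery pack weighs 11.7 × 9.8 = 114.7 N and must supply an equal clockwise moment, so its lever arm about the fulcrum is 42.31 / 114.7 = 0.369 m.
That puts it at 1.64 + 0.369 = 2.01 m from the left end.

x ≈ 2.01 m from the left end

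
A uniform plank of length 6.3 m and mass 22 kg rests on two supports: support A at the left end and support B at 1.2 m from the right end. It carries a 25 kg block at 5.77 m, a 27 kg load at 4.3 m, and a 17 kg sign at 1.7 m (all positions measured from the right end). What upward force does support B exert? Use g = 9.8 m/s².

R_B ≈ 413 N

About support A:
Beam weight: 22 × 9.8 = 215.6 N down at 3.15 m → arm 3.15 m, τ = 215.6 × 3.15 = 679.1 N·m clockwise.
Block: 25 × 9.8 = 245 N down at 5.77 m → arm 0.53 m, τ = 245 × 0.53 = 129.8 N·m clockwise.
Load: 27 × 9.8 = 264.6 N down at 4.3 m → arm 2 m, τ = 264.6 × 2 = 529.2 N·m clockwise.
Sign: 17 × 9.8 = 166.6 N down at 1.7 m → arm 4.6 m, τ = 166.6 × 4.6 = 766.4 N·m clockwise.
Net load moment about support A = 2104 N·m clockwise.
Reaction R at support B is upward at 1.2 m, arm 5.1 m → moment R × 5.1 counterclockwise.
For rotational equilibrium, R × 5.1 = 2104, so R = 413 N.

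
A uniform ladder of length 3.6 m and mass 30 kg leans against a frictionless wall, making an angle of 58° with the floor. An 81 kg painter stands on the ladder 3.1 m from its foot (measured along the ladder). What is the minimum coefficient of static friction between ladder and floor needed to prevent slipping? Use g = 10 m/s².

About the foot of the ladder:
Ladder weight 30×10 = 300 N acts at 1.8 m along the ladder; its horizontal arm is 1.8·cos58° = 0.9539 m → τ = 286.2 N·m clockwise.
Painter: 81×10 = 810 N at 3.1 m → arm 1.643 m → τ = 1331 N·m clockwise.
Wall normal N acts horizontally at the top; its moment arm is the height L sinθ = 3.6·sin58° = 3.053 m, counterclockwise.
Στ = 0 ⇒ N × 3.053 = 1617 ⇒ N = 529.6 N.
ΣFx = 0 ⇒ f = N_wall = 529.6 N. ΣFy = 0 ⇒ N_floor = 1110 N.
μ_min = f / N_floor = 529.6 / 1110 = 0.477.

μ_min ≈ 0.477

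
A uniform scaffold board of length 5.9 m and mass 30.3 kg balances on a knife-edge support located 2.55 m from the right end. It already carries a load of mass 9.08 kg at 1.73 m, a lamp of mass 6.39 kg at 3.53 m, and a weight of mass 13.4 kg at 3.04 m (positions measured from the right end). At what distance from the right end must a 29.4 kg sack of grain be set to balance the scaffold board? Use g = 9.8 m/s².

About the knife-edge support (at 2.55 m from the right end):
Beam weight: 30.3 × 9.8 = 296.9 N down at 2.95 m → arm 0.4 m, τ = 296.9 × 0.4 = 118.8 N·m counterclockwise.
Load: 9.08 × 9.8 = 88.98 N down at 1.73 m → arm 0.82 m, τ = 88.98 × 0.82 = 72.96 N·m clockwise.
Lamp: 6.39 × 9.8 = 62.62 N down at 3.53 m → arm 0.98 m, τ = 62.62 × 0.98 = 61.37 N·m counterclockwise.
Weight: 13.4 × 9.8 = 131.3 N down at 3.04 m → arm 0.49 m, τ = 131.3 × 0.49 = 64.34 N·m counterclockwise.
Net moment of existing loads = 171.6 N·m counterclockwise.
The sack of grain weighs 29.4 × 9.8 = 288.1 N and must supply an equal clockwise moment, so its lever arm about the knife-edge support is 171.6 / 288.1 = 0.596 m.
That puts it at 2.55 − 0.596 = 1.95 m from the right end.

x ≈ 1.95 m from the right end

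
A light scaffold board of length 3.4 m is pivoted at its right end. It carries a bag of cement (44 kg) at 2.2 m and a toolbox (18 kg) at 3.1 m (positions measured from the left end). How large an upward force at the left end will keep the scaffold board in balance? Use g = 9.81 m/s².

Choose the right end as the axis so the unknown pivot reaction has zero arm there.
Bag of cement: 44 × 9.81 = 431.6 N down at 2.2 m → arm 1.2 m, τ = 431.6 × 1.2 = 517.9 N·m counterclockwise.
Toolbox: 18 × 9.81 = 176.6 N down at 3.1 m → arm 0.3 m, τ = 176.6 × 0.3 = 52.98 N·m counterclockwise.
Net moment of the loads = 570.9 N·m counterclockwise.
The upward force F acts at the left end, arm 3.4 m, giving F × 3.4 clockwise.
Στ = 0 ⇒ F × 3.4 = 570.9 ⇒ F = 570.9 / 3.4 = 168 N.

F ≈ 168 N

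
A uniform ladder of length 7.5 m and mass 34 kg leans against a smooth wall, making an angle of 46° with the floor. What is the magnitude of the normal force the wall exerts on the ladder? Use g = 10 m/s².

N_wall ≈ 164 N

Choose the foot of the ladder as the axis so the floor normal and friction both act there and drop out.
Ladder weight 34×10 = 340 N acts at 3.75 m along the ladder; its horizontal arm is 3.75·cos46° = 2.605 m → τ = 885.7 N·m clockwise.
Wall normal N acts horizontally at the top; its moment arm is the height L sinθ = 7.5·sin46° = 5.395 m, counterclockwise.
Στ = 0 ⇒ N × 5.395 = 885.7 ⇒ N = 164 N.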